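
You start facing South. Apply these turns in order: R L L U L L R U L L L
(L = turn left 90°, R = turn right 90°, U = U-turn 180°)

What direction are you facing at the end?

Answer: Final heading: East

Derivation:
Start: South
  R (right (90° clockwise)) -> West
  L (left (90° counter-clockwise)) -> South
  L (left (90° counter-clockwise)) -> East
  U (U-turn (180°)) -> West
  L (left (90° counter-clockwise)) -> South
  L (left (90° counter-clockwise)) -> East
  R (right (90° clockwise)) -> South
  U (U-turn (180°)) -> North
  L (left (90° counter-clockwise)) -> West
  L (left (90° counter-clockwise)) -> South
  L (left (90° counter-clockwise)) -> East
Final: East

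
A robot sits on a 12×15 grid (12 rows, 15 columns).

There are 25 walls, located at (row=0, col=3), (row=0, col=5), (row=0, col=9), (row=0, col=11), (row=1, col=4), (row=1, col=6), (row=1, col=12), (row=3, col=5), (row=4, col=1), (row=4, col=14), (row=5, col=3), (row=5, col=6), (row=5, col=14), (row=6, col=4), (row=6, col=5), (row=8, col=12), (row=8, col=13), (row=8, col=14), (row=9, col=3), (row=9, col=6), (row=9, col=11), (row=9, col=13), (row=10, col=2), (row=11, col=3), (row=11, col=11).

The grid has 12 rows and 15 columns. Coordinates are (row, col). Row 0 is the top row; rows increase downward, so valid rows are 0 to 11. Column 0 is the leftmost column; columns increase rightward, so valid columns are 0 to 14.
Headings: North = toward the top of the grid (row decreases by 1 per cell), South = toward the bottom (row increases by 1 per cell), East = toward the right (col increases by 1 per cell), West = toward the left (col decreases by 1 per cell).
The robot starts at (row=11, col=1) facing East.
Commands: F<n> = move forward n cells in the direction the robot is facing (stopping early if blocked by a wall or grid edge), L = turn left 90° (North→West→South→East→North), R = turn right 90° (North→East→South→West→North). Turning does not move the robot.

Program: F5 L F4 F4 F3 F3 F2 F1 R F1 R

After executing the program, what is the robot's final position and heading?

Start: (row=11, col=1), facing East
  F5: move forward 1/5 (blocked), now at (row=11, col=2)
  L: turn left, now facing North
  F4: move forward 0/4 (blocked), now at (row=11, col=2)
  F4: move forward 0/4 (blocked), now at (row=11, col=2)
  F3: move forward 0/3 (blocked), now at (row=11, col=2)
  F3: move forward 0/3 (blocked), now at (row=11, col=2)
  F2: move forward 0/2 (blocked), now at (row=11, col=2)
  F1: move forward 0/1 (blocked), now at (row=11, col=2)
  R: turn right, now facing East
  F1: move forward 0/1 (blocked), now at (row=11, col=2)
  R: turn right, now facing South
Final: (row=11, col=2), facing South

Answer: Final position: (row=11, col=2), facing South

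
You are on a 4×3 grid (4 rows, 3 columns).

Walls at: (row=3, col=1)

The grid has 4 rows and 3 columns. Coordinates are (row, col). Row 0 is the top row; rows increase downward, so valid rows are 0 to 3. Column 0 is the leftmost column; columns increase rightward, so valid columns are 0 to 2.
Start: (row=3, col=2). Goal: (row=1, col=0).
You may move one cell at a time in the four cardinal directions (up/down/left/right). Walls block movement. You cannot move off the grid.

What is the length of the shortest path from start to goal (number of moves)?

BFS from (row=3, col=2) until reaching (row=1, col=0):
  Distance 0: (row=3, col=2)
  Distance 1: (row=2, col=2)
  Distance 2: (row=1, col=2), (row=2, col=1)
  Distance 3: (row=0, col=2), (row=1, col=1), (row=2, col=0)
  Distance 4: (row=0, col=1), (row=1, col=0), (row=3, col=0)  <- goal reached here
One shortest path (4 moves): (row=3, col=2) -> (row=2, col=2) -> (row=2, col=1) -> (row=2, col=0) -> (row=1, col=0)

Answer: Shortest path length: 4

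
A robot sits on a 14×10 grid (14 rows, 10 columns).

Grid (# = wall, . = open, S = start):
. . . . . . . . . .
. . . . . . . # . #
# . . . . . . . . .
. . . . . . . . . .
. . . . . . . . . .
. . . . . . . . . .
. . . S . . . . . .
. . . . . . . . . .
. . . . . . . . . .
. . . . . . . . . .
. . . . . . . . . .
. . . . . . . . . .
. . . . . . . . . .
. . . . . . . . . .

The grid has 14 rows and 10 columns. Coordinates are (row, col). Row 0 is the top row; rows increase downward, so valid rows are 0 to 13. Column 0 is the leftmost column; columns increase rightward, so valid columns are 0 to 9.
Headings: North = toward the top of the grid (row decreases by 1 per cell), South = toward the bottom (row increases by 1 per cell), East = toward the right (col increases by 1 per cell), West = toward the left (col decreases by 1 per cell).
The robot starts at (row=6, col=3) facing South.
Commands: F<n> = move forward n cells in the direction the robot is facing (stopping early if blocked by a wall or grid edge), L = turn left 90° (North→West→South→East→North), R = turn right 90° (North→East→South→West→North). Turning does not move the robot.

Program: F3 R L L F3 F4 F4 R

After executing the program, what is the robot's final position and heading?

Answer: Final position: (row=9, col=9), facing South

Derivation:
Start: (row=6, col=3), facing South
  F3: move forward 3, now at (row=9, col=3)
  R: turn right, now facing West
  L: turn left, now facing South
  L: turn left, now facing East
  F3: move forward 3, now at (row=9, col=6)
  F4: move forward 3/4 (blocked), now at (row=9, col=9)
  F4: move forward 0/4 (blocked), now at (row=9, col=9)
  R: turn right, now facing South
Final: (row=9, col=9), facing South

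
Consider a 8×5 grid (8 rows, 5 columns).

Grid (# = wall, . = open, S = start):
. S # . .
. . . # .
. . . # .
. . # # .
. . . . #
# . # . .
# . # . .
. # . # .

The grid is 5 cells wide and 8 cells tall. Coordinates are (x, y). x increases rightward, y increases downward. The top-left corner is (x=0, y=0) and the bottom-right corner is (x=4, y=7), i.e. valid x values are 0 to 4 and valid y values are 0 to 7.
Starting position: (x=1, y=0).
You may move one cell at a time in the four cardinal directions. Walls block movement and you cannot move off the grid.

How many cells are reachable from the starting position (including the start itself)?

BFS flood-fill from (x=1, y=0):
  Distance 0: (x=1, y=0)
  Distance 1: (x=0, y=0), (x=1, y=1)
  Distance 2: (x=0, y=1), (x=2, y=1), (x=1, y=2)
  Distance 3: (x=0, y=2), (x=2, y=2), (x=1, y=3)
  Distance 4: (x=0, y=3), (x=1, y=4)
  Distance 5: (x=0, y=4), (x=2, y=4), (x=1, y=5)
  Distance 6: (x=3, y=4), (x=1, y=6)
  Distance 7: (x=3, y=5)
  Distance 8: (x=4, y=5), (x=3, y=6)
  Distance 9: (x=4, y=6)
  Distance 10: (x=4, y=7)
Total reachable: 21 (grid has 28 open cells total)

Answer: Reachable cells: 21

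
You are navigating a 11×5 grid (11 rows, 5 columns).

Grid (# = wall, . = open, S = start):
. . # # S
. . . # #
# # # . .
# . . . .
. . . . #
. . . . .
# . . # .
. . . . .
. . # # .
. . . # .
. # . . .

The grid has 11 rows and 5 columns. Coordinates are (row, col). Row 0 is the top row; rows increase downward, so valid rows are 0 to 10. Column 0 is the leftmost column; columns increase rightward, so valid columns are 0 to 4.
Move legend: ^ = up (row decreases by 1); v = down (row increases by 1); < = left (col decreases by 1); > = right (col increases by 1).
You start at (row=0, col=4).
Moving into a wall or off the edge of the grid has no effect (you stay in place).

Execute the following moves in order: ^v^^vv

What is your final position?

Answer: Final position: (row=0, col=4)

Derivation:
Start: (row=0, col=4)
  ^ (up): blocked, stay at (row=0, col=4)
  v (down): blocked, stay at (row=0, col=4)
  ^ (up): blocked, stay at (row=0, col=4)
  ^ (up): blocked, stay at (row=0, col=4)
  v (down): blocked, stay at (row=0, col=4)
  v (down): blocked, stay at (row=0, col=4)
Final: (row=0, col=4)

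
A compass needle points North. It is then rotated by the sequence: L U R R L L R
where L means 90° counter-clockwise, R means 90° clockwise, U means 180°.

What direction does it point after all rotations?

Start: North
  L (left (90° counter-clockwise)) -> West
  U (U-turn (180°)) -> East
  R (right (90° clockwise)) -> South
  R (right (90° clockwise)) -> West
  L (left (90° counter-clockwise)) -> South
  L (left (90° counter-clockwise)) -> East
  R (right (90° clockwise)) -> South
Final: South

Answer: Final heading: South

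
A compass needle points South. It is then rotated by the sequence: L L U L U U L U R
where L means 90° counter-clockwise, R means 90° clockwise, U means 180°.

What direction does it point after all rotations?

Start: South
  L (left (90° counter-clockwise)) -> East
  L (left (90° counter-clockwise)) -> North
  U (U-turn (180°)) -> South
  L (left (90° counter-clockwise)) -> East
  U (U-turn (180°)) -> West
  U (U-turn (180°)) -> East
  L (left (90° counter-clockwise)) -> North
  U (U-turn (180°)) -> South
  R (right (90° clockwise)) -> West
Final: West

Answer: Final heading: West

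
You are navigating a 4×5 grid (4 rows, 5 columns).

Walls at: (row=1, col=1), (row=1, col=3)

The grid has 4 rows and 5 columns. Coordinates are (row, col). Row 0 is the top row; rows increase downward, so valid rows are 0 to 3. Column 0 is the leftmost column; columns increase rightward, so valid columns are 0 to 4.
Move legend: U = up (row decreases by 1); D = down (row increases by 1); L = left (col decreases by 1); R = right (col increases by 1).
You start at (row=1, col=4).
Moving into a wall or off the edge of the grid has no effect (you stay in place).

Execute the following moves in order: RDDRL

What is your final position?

Answer: Final position: (row=3, col=3)

Derivation:
Start: (row=1, col=4)
  R (right): blocked, stay at (row=1, col=4)
  D (down): (row=1, col=4) -> (row=2, col=4)
  D (down): (row=2, col=4) -> (row=3, col=4)
  R (right): blocked, stay at (row=3, col=4)
  L (left): (row=3, col=4) -> (row=3, col=3)
Final: (row=3, col=3)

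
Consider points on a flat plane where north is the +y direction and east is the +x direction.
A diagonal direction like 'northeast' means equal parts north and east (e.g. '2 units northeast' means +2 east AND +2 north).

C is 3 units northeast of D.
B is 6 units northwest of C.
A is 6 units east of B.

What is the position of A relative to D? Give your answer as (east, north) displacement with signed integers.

Place D at the origin (east=0, north=0).
  C is 3 units northeast of D: delta (east=+3, north=+3); C at (east=3, north=3).
  B is 6 units northwest of C: delta (east=-6, north=+6); B at (east=-3, north=9).
  A is 6 units east of B: delta (east=+6, north=+0); A at (east=3, north=9).
Therefore A relative to D: (east=3, north=9).

Answer: A is at (east=3, north=9) relative to D.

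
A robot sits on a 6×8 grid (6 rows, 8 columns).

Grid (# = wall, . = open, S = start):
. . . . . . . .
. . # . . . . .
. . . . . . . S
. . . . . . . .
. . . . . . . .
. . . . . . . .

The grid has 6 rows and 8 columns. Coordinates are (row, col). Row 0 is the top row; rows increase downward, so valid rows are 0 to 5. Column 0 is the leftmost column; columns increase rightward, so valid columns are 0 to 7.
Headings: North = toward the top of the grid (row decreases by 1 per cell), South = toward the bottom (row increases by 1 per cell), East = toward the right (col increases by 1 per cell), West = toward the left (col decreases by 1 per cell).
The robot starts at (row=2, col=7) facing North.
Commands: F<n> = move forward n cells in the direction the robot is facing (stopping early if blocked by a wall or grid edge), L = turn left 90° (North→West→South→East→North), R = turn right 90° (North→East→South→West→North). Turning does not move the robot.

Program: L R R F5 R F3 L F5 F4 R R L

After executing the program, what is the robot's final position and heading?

Answer: Final position: (row=5, col=7), facing South

Derivation:
Start: (row=2, col=7), facing North
  L: turn left, now facing West
  R: turn right, now facing North
  R: turn right, now facing East
  F5: move forward 0/5 (blocked), now at (row=2, col=7)
  R: turn right, now facing South
  F3: move forward 3, now at (row=5, col=7)
  L: turn left, now facing East
  F5: move forward 0/5 (blocked), now at (row=5, col=7)
  F4: move forward 0/4 (blocked), now at (row=5, col=7)
  R: turn right, now facing South
  R: turn right, now facing West
  L: turn left, now facing South
Final: (row=5, col=7), facing South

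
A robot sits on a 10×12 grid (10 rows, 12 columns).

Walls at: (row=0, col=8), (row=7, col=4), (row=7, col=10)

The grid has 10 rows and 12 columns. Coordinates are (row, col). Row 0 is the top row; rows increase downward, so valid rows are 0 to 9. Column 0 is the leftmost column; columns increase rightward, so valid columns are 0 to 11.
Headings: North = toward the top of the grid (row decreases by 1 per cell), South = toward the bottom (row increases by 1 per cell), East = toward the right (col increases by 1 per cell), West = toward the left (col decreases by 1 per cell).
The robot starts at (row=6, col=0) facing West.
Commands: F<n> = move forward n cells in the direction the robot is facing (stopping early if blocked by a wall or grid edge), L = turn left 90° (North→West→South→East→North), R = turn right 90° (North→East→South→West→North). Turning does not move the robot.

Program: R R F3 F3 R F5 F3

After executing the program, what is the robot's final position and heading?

Answer: Final position: (row=9, col=6), facing South

Derivation:
Start: (row=6, col=0), facing West
  R: turn right, now facing North
  R: turn right, now facing East
  F3: move forward 3, now at (row=6, col=3)
  F3: move forward 3, now at (row=6, col=6)
  R: turn right, now facing South
  F5: move forward 3/5 (blocked), now at (row=9, col=6)
  F3: move forward 0/3 (blocked), now at (row=9, col=6)
Final: (row=9, col=6), facing South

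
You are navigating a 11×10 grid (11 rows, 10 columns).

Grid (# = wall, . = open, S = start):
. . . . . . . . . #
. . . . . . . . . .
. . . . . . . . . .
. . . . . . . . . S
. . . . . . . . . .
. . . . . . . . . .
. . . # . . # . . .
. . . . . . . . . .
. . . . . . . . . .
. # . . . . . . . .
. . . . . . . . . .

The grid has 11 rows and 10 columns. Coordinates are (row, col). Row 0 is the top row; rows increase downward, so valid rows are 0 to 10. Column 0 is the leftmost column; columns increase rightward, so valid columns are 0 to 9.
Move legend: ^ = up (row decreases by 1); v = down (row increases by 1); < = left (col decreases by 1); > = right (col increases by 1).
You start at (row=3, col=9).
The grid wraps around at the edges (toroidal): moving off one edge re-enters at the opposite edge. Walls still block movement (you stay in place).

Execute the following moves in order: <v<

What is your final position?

Start: (row=3, col=9)
  < (left): (row=3, col=9) -> (row=3, col=8)
  v (down): (row=3, col=8) -> (row=4, col=8)
  < (left): (row=4, col=8) -> (row=4, col=7)
Final: (row=4, col=7)

Answer: Final position: (row=4, col=7)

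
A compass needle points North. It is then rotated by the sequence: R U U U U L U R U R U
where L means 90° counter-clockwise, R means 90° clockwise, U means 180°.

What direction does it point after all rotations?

Start: North
  R (right (90° clockwise)) -> East
  U (U-turn (180°)) -> West
  U (U-turn (180°)) -> East
  U (U-turn (180°)) -> West
  U (U-turn (180°)) -> East
  L (left (90° counter-clockwise)) -> North
  U (U-turn (180°)) -> South
  R (right (90° clockwise)) -> West
  U (U-turn (180°)) -> East
  R (right (90° clockwise)) -> South
  U (U-turn (180°)) -> North
Final: North

Answer: Final heading: North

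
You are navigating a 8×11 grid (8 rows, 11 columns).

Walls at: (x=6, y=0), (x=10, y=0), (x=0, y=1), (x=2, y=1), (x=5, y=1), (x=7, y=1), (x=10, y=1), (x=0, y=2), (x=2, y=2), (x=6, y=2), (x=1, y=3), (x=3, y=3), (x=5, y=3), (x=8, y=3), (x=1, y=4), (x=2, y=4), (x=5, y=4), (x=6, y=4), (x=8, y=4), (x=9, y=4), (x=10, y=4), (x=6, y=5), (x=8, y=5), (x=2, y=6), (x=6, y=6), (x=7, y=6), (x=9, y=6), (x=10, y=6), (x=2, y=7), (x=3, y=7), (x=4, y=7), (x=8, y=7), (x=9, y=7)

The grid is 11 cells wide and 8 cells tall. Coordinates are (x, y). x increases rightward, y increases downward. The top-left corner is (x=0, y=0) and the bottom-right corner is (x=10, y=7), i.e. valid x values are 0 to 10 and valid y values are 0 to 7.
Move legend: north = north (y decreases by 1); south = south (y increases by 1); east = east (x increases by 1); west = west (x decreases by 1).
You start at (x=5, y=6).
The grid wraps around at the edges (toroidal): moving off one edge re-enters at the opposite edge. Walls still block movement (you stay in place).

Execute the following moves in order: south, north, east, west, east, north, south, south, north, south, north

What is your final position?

Start: (x=5, y=6)
  south (south): (x=5, y=6) -> (x=5, y=7)
  north (north): (x=5, y=7) -> (x=5, y=6)
  east (east): blocked, stay at (x=5, y=6)
  west (west): (x=5, y=6) -> (x=4, y=6)
  east (east): (x=4, y=6) -> (x=5, y=6)
  north (north): (x=5, y=6) -> (x=5, y=5)
  south (south): (x=5, y=5) -> (x=5, y=6)
  south (south): (x=5, y=6) -> (x=5, y=7)
  north (north): (x=5, y=7) -> (x=5, y=6)
  south (south): (x=5, y=6) -> (x=5, y=7)
  north (north): (x=5, y=7) -> (x=5, y=6)
Final: (x=5, y=6)

Answer: Final position: (x=5, y=6)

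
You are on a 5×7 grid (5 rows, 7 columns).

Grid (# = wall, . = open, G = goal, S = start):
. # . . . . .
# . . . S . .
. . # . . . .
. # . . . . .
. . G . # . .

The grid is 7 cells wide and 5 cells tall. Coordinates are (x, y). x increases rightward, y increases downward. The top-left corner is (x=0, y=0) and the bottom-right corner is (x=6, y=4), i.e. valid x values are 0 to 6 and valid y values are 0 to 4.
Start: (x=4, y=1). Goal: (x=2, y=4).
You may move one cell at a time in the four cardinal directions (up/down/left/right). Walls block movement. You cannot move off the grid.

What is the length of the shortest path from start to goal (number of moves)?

Answer: Shortest path length: 5

Derivation:
BFS from (x=4, y=1) until reaching (x=2, y=4):
  Distance 0: (x=4, y=1)
  Distance 1: (x=4, y=0), (x=3, y=1), (x=5, y=1), (x=4, y=2)
  Distance 2: (x=3, y=0), (x=5, y=0), (x=2, y=1), (x=6, y=1), (x=3, y=2), (x=5, y=2), (x=4, y=3)
  Distance 3: (x=2, y=0), (x=6, y=0), (x=1, y=1), (x=6, y=2), (x=3, y=3), (x=5, y=3)
  Distance 4: (x=1, y=2), (x=2, y=3), (x=6, y=3), (x=3, y=4), (x=5, y=4)
  Distance 5: (x=0, y=2), (x=2, y=4), (x=6, y=4)  <- goal reached here
One shortest path (5 moves): (x=4, y=1) -> (x=3, y=1) -> (x=3, y=2) -> (x=3, y=3) -> (x=2, y=3) -> (x=2, y=4)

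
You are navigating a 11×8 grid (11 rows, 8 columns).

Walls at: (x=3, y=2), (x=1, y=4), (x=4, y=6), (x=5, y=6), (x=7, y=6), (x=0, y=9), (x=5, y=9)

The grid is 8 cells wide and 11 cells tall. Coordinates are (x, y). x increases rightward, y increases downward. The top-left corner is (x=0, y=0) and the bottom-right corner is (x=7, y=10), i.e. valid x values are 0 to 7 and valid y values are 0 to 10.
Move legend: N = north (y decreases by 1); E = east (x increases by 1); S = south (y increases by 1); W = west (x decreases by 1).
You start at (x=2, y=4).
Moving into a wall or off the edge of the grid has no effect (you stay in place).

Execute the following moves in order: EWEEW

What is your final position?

Answer: Final position: (x=3, y=4)

Derivation:
Start: (x=2, y=4)
  E (east): (x=2, y=4) -> (x=3, y=4)
  W (west): (x=3, y=4) -> (x=2, y=4)
  E (east): (x=2, y=4) -> (x=3, y=4)
  E (east): (x=3, y=4) -> (x=4, y=4)
  W (west): (x=4, y=4) -> (x=3, y=4)
Final: (x=3, y=4)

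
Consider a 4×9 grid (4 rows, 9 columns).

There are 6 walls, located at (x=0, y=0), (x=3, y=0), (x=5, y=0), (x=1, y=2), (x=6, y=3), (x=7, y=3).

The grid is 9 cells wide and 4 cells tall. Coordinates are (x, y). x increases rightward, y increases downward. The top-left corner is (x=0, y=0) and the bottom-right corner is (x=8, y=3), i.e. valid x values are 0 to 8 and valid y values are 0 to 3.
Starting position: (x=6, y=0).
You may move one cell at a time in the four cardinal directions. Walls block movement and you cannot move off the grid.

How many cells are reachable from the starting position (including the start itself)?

Answer: Reachable cells: 30

Derivation:
BFS flood-fill from (x=6, y=0):
  Distance 0: (x=6, y=0)
  Distance 1: (x=7, y=0), (x=6, y=1)
  Distance 2: (x=8, y=0), (x=5, y=1), (x=7, y=1), (x=6, y=2)
  Distance 3: (x=4, y=1), (x=8, y=1), (x=5, y=2), (x=7, y=2)
  Distance 4: (x=4, y=0), (x=3, y=1), (x=4, y=2), (x=8, y=2), (x=5, y=3)
  Distance 5: (x=2, y=1), (x=3, y=2), (x=4, y=3), (x=8, y=3)
  Distance 6: (x=2, y=0), (x=1, y=1), (x=2, y=2), (x=3, y=3)
  Distance 7: (x=1, y=0), (x=0, y=1), (x=2, y=3)
  Distance 8: (x=0, y=2), (x=1, y=3)
  Distance 9: (x=0, y=3)
Total reachable: 30 (grid has 30 open cells total)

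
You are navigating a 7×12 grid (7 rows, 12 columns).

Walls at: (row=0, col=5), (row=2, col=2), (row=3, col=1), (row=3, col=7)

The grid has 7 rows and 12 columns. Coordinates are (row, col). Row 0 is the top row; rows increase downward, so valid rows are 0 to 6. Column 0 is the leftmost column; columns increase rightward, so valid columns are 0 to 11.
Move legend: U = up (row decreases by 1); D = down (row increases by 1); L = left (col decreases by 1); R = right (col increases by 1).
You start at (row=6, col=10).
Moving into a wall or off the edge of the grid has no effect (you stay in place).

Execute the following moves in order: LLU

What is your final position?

Start: (row=6, col=10)
  L (left): (row=6, col=10) -> (row=6, col=9)
  L (left): (row=6, col=9) -> (row=6, col=8)
  U (up): (row=6, col=8) -> (row=5, col=8)
Final: (row=5, col=8)

Answer: Final position: (row=5, col=8)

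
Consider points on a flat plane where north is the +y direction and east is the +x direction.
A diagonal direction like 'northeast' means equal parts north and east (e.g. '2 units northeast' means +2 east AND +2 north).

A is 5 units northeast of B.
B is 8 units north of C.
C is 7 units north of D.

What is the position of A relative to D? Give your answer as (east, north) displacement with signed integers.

Place D at the origin (east=0, north=0).
  C is 7 units north of D: delta (east=+0, north=+7); C at (east=0, north=7).
  B is 8 units north of C: delta (east=+0, north=+8); B at (east=0, north=15).
  A is 5 units northeast of B: delta (east=+5, north=+5); A at (east=5, north=20).
Therefore A relative to D: (east=5, north=20).

Answer: A is at (east=5, north=20) relative to D.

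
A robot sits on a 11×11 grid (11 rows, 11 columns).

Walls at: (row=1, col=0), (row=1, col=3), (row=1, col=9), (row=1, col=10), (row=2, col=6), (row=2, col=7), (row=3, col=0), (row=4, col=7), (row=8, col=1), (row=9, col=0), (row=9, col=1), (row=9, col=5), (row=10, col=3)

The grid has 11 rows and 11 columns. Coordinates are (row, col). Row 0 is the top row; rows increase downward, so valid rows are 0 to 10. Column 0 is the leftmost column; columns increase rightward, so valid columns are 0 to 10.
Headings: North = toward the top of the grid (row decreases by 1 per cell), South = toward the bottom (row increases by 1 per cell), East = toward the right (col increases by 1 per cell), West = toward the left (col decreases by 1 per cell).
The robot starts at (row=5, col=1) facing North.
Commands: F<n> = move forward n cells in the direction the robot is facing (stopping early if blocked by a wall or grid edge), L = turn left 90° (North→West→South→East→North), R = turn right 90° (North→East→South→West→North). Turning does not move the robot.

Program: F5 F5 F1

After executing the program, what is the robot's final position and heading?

Start: (row=5, col=1), facing North
  F5: move forward 5, now at (row=0, col=1)
  F5: move forward 0/5 (blocked), now at (row=0, col=1)
  F1: move forward 0/1 (blocked), now at (row=0, col=1)
Final: (row=0, col=1), facing North

Answer: Final position: (row=0, col=1), facing North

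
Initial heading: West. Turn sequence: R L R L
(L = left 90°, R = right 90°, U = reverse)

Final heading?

Start: West
  R (right (90° clockwise)) -> North
  L (left (90° counter-clockwise)) -> West
  R (right (90° clockwise)) -> North
  L (left (90° counter-clockwise)) -> West
Final: West

Answer: Final heading: West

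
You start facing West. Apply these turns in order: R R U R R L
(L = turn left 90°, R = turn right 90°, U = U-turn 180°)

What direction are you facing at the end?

Answer: Final heading: North

Derivation:
Start: West
  R (right (90° clockwise)) -> North
  R (right (90° clockwise)) -> East
  U (U-turn (180°)) -> West
  R (right (90° clockwise)) -> North
  R (right (90° clockwise)) -> East
  L (left (90° counter-clockwise)) -> North
Final: North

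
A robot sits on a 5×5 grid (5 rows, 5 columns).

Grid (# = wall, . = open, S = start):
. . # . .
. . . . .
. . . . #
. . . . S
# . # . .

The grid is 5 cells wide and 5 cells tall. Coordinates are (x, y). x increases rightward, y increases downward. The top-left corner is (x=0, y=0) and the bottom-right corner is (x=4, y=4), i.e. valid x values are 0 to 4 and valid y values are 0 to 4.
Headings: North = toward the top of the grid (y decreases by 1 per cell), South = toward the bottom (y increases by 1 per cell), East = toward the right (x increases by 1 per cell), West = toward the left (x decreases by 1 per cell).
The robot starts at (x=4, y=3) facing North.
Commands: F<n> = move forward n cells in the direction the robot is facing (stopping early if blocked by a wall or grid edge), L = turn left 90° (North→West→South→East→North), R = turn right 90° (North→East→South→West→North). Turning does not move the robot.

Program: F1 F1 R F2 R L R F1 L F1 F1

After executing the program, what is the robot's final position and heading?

Answer: Final position: (x=4, y=4), facing East

Derivation:
Start: (x=4, y=3), facing North
  F1: move forward 0/1 (blocked), now at (x=4, y=3)
  F1: move forward 0/1 (blocked), now at (x=4, y=3)
  R: turn right, now facing East
  F2: move forward 0/2 (blocked), now at (x=4, y=3)
  R: turn right, now facing South
  L: turn left, now facing East
  R: turn right, now facing South
  F1: move forward 1, now at (x=4, y=4)
  L: turn left, now facing East
  F1: move forward 0/1 (blocked), now at (x=4, y=4)
  F1: move forward 0/1 (blocked), now at (x=4, y=4)
Final: (x=4, y=4), facing East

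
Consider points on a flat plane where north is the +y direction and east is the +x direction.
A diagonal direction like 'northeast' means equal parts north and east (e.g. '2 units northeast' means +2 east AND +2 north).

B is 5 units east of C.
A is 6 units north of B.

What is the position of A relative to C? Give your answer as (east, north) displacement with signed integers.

Answer: A is at (east=5, north=6) relative to C.

Derivation:
Place C at the origin (east=0, north=0).
  B is 5 units east of C: delta (east=+5, north=+0); B at (east=5, north=0).
  A is 6 units north of B: delta (east=+0, north=+6); A at (east=5, north=6).
Therefore A relative to C: (east=5, north=6).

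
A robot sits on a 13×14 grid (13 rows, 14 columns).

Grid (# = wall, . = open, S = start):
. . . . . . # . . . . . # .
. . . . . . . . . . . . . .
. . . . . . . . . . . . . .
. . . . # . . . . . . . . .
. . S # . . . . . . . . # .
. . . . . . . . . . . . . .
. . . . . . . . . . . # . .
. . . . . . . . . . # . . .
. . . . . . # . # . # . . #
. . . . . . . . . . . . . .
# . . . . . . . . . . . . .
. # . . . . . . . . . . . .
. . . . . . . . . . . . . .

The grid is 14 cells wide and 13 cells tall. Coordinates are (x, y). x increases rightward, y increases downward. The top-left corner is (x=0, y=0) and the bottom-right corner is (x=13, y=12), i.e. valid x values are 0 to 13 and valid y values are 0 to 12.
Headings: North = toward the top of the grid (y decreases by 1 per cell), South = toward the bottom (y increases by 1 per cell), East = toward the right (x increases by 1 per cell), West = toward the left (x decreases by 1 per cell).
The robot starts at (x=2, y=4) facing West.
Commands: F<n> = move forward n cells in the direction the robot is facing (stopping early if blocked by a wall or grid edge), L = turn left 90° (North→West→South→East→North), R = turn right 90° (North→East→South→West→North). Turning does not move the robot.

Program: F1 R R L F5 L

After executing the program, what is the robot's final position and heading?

Start: (x=2, y=4), facing West
  F1: move forward 1, now at (x=1, y=4)
  R: turn right, now facing North
  R: turn right, now facing East
  L: turn left, now facing North
  F5: move forward 4/5 (blocked), now at (x=1, y=0)
  L: turn left, now facing West
Final: (x=1, y=0), facing West

Answer: Final position: (x=1, y=0), facing West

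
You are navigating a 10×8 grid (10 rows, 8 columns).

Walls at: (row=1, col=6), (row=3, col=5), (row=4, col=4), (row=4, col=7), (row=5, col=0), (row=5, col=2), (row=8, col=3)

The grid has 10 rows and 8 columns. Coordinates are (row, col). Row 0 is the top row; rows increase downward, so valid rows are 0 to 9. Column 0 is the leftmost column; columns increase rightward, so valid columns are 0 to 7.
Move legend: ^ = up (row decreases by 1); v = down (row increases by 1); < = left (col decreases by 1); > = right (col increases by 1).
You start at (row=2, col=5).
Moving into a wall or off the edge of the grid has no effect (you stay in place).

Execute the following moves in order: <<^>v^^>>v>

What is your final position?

Start: (row=2, col=5)
  < (left): (row=2, col=5) -> (row=2, col=4)
  < (left): (row=2, col=4) -> (row=2, col=3)
  ^ (up): (row=2, col=3) -> (row=1, col=3)
  > (right): (row=1, col=3) -> (row=1, col=4)
  v (down): (row=1, col=4) -> (row=2, col=4)
  ^ (up): (row=2, col=4) -> (row=1, col=4)
  ^ (up): (row=1, col=4) -> (row=0, col=4)
  > (right): (row=0, col=4) -> (row=0, col=5)
  > (right): (row=0, col=5) -> (row=0, col=6)
  v (down): blocked, stay at (row=0, col=6)
  > (right): (row=0, col=6) -> (row=0, col=7)
Final: (row=0, col=7)

Answer: Final position: (row=0, col=7)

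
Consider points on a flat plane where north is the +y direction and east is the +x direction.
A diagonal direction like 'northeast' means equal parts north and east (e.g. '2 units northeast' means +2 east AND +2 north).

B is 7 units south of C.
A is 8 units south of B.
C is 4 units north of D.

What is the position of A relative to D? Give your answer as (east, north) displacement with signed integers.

Place D at the origin (east=0, north=0).
  C is 4 units north of D: delta (east=+0, north=+4); C at (east=0, north=4).
  B is 7 units south of C: delta (east=+0, north=-7); B at (east=0, north=-3).
  A is 8 units south of B: delta (east=+0, north=-8); A at (east=0, north=-11).
Therefore A relative to D: (east=0, north=-11).

Answer: A is at (east=0, north=-11) relative to D.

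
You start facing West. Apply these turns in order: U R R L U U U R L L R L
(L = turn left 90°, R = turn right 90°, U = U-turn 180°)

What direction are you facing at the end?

Start: West
  U (U-turn (180°)) -> East
  R (right (90° clockwise)) -> South
  R (right (90° clockwise)) -> West
  L (left (90° counter-clockwise)) -> South
  U (U-turn (180°)) -> North
  U (U-turn (180°)) -> South
  U (U-turn (180°)) -> North
  R (right (90° clockwise)) -> East
  L (left (90° counter-clockwise)) -> North
  L (left (90° counter-clockwise)) -> West
  R (right (90° clockwise)) -> North
  L (left (90° counter-clockwise)) -> West
Final: West

Answer: Final heading: West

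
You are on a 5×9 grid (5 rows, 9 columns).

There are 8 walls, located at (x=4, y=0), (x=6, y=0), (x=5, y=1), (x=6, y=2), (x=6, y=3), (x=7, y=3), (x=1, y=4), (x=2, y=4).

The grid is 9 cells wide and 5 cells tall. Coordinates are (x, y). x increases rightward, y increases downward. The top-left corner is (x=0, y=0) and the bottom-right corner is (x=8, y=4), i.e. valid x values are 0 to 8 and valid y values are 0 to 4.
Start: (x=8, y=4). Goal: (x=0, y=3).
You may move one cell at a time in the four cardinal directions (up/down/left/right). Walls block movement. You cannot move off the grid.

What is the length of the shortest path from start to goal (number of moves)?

BFS from (x=8, y=4) until reaching (x=0, y=3):
  Distance 0: (x=8, y=4)
  Distance 1: (x=8, y=3), (x=7, y=4)
  Distance 2: (x=8, y=2), (x=6, y=4)
  Distance 3: (x=8, y=1), (x=7, y=2), (x=5, y=4)
  Distance 4: (x=8, y=0), (x=7, y=1), (x=5, y=3), (x=4, y=4)
  Distance 5: (x=7, y=0), (x=6, y=1), (x=5, y=2), (x=4, y=3), (x=3, y=4)
  Distance 6: (x=4, y=2), (x=3, y=3)
  Distance 7: (x=4, y=1), (x=3, y=2), (x=2, y=3)
  Distance 8: (x=3, y=1), (x=2, y=2), (x=1, y=3)
  Distance 9: (x=3, y=0), (x=2, y=1), (x=1, y=2), (x=0, y=3)  <- goal reached here
One shortest path (9 moves): (x=8, y=4) -> (x=7, y=4) -> (x=6, y=4) -> (x=5, y=4) -> (x=4, y=4) -> (x=3, y=4) -> (x=3, y=3) -> (x=2, y=3) -> (x=1, y=3) -> (x=0, y=3)

Answer: Shortest path length: 9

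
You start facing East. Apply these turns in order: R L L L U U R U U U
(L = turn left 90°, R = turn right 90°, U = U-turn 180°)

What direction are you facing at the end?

Answer: Final heading: South

Derivation:
Start: East
  R (right (90° clockwise)) -> South
  L (left (90° counter-clockwise)) -> East
  L (left (90° counter-clockwise)) -> North
  L (left (90° counter-clockwise)) -> West
  U (U-turn (180°)) -> East
  U (U-turn (180°)) -> West
  R (right (90° clockwise)) -> North
  U (U-turn (180°)) -> South
  U (U-turn (180°)) -> North
  U (U-turn (180°)) -> South
Final: South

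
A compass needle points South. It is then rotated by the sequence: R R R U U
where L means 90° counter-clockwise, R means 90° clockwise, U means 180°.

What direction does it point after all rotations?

Start: South
  R (right (90° clockwise)) -> West
  R (right (90° clockwise)) -> North
  R (right (90° clockwise)) -> East
  U (U-turn (180°)) -> West
  U (U-turn (180°)) -> East
Final: East

Answer: Final heading: East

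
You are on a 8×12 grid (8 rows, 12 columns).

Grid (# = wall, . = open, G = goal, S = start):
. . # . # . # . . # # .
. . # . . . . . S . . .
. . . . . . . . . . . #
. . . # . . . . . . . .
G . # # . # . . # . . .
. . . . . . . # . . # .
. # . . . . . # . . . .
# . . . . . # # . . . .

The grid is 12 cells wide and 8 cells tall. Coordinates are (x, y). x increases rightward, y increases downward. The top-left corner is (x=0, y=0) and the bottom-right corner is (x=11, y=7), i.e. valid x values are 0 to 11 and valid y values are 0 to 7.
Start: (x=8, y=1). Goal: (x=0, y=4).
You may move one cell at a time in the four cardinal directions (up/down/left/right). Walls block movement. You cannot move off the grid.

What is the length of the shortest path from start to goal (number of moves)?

BFS from (x=8, y=1) until reaching (x=0, y=4):
  Distance 0: (x=8, y=1)
  Distance 1: (x=8, y=0), (x=7, y=1), (x=9, y=1), (x=8, y=2)
  Distance 2: (x=7, y=0), (x=6, y=1), (x=10, y=1), (x=7, y=2), (x=9, y=2), (x=8, y=3)
  Distance 3: (x=5, y=1), (x=11, y=1), (x=6, y=2), (x=10, y=2), (x=7, y=3), (x=9, y=3)
  Distance 4: (x=5, y=0), (x=11, y=0), (x=4, y=1), (x=5, y=2), (x=6, y=3), (x=10, y=3), (x=7, y=4), (x=9, y=4)
  Distance 5: (x=3, y=1), (x=4, y=2), (x=5, y=3), (x=11, y=3), (x=6, y=4), (x=10, y=4), (x=9, y=5)
  Distance 6: (x=3, y=0), (x=3, y=2), (x=4, y=3), (x=11, y=4), (x=6, y=5), (x=8, y=5), (x=9, y=6)
  Distance 7: (x=2, y=2), (x=4, y=4), (x=5, y=5), (x=11, y=5), (x=6, y=6), (x=8, y=6), (x=10, y=6), (x=9, y=7)
  Distance 8: (x=1, y=2), (x=2, y=3), (x=4, y=5), (x=5, y=6), (x=11, y=6), (x=8, y=7), (x=10, y=7)
  Distance 9: (x=1, y=1), (x=0, y=2), (x=1, y=3), (x=3, y=5), (x=4, y=6), (x=5, y=7), (x=11, y=7)
  Distance 10: (x=1, y=0), (x=0, y=1), (x=0, y=3), (x=1, y=4), (x=2, y=5), (x=3, y=6), (x=4, y=7)
  Distance 11: (x=0, y=0), (x=0, y=4), (x=1, y=5), (x=2, y=6), (x=3, y=7)  <- goal reached here
One shortest path (11 moves): (x=8, y=1) -> (x=7, y=1) -> (x=6, y=1) -> (x=5, y=1) -> (x=4, y=1) -> (x=3, y=1) -> (x=3, y=2) -> (x=2, y=2) -> (x=1, y=2) -> (x=0, y=2) -> (x=0, y=3) -> (x=0, y=4)

Answer: Shortest path length: 11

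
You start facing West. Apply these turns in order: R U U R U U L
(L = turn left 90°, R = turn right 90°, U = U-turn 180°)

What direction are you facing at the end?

Answer: Final heading: North

Derivation:
Start: West
  R (right (90° clockwise)) -> North
  U (U-turn (180°)) -> South
  U (U-turn (180°)) -> North
  R (right (90° clockwise)) -> East
  U (U-turn (180°)) -> West
  U (U-turn (180°)) -> East
  L (left (90° counter-clockwise)) -> North
Final: North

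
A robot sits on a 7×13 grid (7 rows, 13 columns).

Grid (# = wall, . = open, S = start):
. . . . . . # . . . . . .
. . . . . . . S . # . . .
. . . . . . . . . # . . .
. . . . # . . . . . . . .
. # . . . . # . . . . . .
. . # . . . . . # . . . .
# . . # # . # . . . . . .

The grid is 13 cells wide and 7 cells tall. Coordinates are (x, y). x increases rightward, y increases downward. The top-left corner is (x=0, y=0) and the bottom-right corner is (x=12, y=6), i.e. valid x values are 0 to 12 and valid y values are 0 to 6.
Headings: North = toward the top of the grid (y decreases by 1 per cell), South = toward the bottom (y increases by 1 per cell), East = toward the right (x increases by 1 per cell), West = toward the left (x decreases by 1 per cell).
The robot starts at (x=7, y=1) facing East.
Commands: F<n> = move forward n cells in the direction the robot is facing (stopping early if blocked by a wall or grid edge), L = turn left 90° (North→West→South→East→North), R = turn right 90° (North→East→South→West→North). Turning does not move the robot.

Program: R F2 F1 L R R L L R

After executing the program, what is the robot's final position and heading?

Start: (x=7, y=1), facing East
  R: turn right, now facing South
  F2: move forward 2, now at (x=7, y=3)
  F1: move forward 1, now at (x=7, y=4)
  L: turn left, now facing East
  R: turn right, now facing South
  R: turn right, now facing West
  L: turn left, now facing South
  L: turn left, now facing East
  R: turn right, now facing South
Final: (x=7, y=4), facing South

Answer: Final position: (x=7, y=4), facing South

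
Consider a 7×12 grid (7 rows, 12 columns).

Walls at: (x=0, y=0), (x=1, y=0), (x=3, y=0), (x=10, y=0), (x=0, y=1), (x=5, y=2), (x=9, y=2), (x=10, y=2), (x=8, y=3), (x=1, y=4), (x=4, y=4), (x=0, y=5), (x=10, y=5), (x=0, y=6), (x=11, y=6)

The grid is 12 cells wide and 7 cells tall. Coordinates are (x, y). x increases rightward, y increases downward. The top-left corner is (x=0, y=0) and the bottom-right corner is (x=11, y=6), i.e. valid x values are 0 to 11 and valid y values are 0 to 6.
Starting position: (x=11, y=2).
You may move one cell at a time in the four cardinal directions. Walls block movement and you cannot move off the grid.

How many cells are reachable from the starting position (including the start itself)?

BFS flood-fill from (x=11, y=2):
  Distance 0: (x=11, y=2)
  Distance 1: (x=11, y=1), (x=11, y=3)
  Distance 2: (x=11, y=0), (x=10, y=1), (x=10, y=3), (x=11, y=4)
  Distance 3: (x=9, y=1), (x=9, y=3), (x=10, y=4), (x=11, y=5)
  Distance 4: (x=9, y=0), (x=8, y=1), (x=9, y=4)
  Distance 5: (x=8, y=0), (x=7, y=1), (x=8, y=2), (x=8, y=4), (x=9, y=5)
  Distance 6: (x=7, y=0), (x=6, y=1), (x=7, y=2), (x=7, y=4), (x=8, y=5), (x=9, y=6)
  Distance 7: (x=6, y=0), (x=5, y=1), (x=6, y=2), (x=7, y=3), (x=6, y=4), (x=7, y=5), (x=8, y=6), (x=10, y=6)
  Distance 8: (x=5, y=0), (x=4, y=1), (x=6, y=3), (x=5, y=4), (x=6, y=5), (x=7, y=6)
  Distance 9: (x=4, y=0), (x=3, y=1), (x=4, y=2), (x=5, y=3), (x=5, y=5), (x=6, y=6)
  Distance 10: (x=2, y=1), (x=3, y=2), (x=4, y=3), (x=4, y=5), (x=5, y=6)
  Distance 11: (x=2, y=0), (x=1, y=1), (x=2, y=2), (x=3, y=3), (x=3, y=5), (x=4, y=6)
  Distance 12: (x=1, y=2), (x=2, y=3), (x=3, y=4), (x=2, y=5), (x=3, y=6)
  Distance 13: (x=0, y=2), (x=1, y=3), (x=2, y=4), (x=1, y=5), (x=2, y=6)
  Distance 14: (x=0, y=3), (x=1, y=6)
  Distance 15: (x=0, y=4)
Total reachable: 69 (grid has 69 open cells total)

Answer: Reachable cells: 69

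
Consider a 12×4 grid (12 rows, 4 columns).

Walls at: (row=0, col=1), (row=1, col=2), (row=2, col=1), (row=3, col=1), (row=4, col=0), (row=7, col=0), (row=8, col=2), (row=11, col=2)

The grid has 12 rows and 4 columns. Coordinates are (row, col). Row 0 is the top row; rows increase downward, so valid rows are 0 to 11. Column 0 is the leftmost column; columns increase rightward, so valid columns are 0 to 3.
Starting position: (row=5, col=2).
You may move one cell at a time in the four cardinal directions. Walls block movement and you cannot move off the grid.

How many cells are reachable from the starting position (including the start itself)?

BFS flood-fill from (row=5, col=2):
  Distance 0: (row=5, col=2)
  Distance 1: (row=4, col=2), (row=5, col=1), (row=5, col=3), (row=6, col=2)
  Distance 2: (row=3, col=2), (row=4, col=1), (row=4, col=3), (row=5, col=0), (row=6, col=1), (row=6, col=3), (row=7, col=2)
  Distance 3: (row=2, col=2), (row=3, col=3), (row=6, col=0), (row=7, col=1), (row=7, col=3)
  Distance 4: (row=2, col=3), (row=8, col=1), (row=8, col=3)
  Distance 5: (row=1, col=3), (row=8, col=0), (row=9, col=1), (row=9, col=3)
  Distance 6: (row=0, col=3), (row=9, col=0), (row=9, col=2), (row=10, col=1), (row=10, col=3)
  Distance 7: (row=0, col=2), (row=10, col=0), (row=10, col=2), (row=11, col=1), (row=11, col=3)
  Distance 8: (row=11, col=0)
Total reachable: 35 (grid has 40 open cells total)

Answer: Reachable cells: 35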